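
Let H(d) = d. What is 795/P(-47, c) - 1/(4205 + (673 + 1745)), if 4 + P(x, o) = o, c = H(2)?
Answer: -5265287/13246 ≈ -397.50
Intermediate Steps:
c = 2
P(x, o) = -4 + o
795/P(-47, c) - 1/(4205 + (673 + 1745)) = 795/(-4 + 2) - 1/(4205 + (673 + 1745)) = 795/(-2) - 1/(4205 + 2418) = 795*(-½) - 1/6623 = -795/2 - 1*1/6623 = -795/2 - 1/6623 = -5265287/13246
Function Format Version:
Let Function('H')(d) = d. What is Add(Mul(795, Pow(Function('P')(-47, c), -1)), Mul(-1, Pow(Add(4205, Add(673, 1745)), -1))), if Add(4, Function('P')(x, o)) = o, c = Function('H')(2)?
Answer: Rational(-5265287, 13246) ≈ -397.50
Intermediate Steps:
c = 2
Function('P')(x, o) = Add(-4, o)
Add(Mul(795, Pow(Function('P')(-47, c), -1)), Mul(-1, Pow(Add(4205, Add(673, 1745)), -1))) = Add(Mul(795, Pow(Add(-4, 2), -1)), Mul(-1, Pow(Add(4205, Add(673, 1745)), -1))) = Add(Mul(795, Pow(-2, -1)), Mul(-1, Pow(Add(4205, 2418), -1))) = Add(Mul(795, Rational(-1, 2)), Mul(-1, Pow(6623, -1))) = Add(Rational(-795, 2), Mul(-1, Rational(1, 6623))) = Add(Rational(-795, 2), Rational(-1, 6623)) = Rational(-5265287, 13246)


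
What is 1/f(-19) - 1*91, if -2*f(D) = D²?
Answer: -32853/361 ≈ -91.005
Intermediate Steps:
f(D) = -D²/2
1/f(-19) - 1*91 = 1/(-½*(-19)²) - 1*91 = 1/(-½*361) - 91 = 1/(-361/2) - 91 = -2/361 - 91 = -32853/361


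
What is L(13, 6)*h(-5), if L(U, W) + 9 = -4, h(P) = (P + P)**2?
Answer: -1300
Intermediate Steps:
h(P) = 4*P**2 (h(P) = (2*P)**2 = 4*P**2)
L(U, W) = -13 (L(U, W) = -9 - 4 = -13)
L(13, 6)*h(-5) = -52*(-5)**2 = -52*25 = -13*100 = -1300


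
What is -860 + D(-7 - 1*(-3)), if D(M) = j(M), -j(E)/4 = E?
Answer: -844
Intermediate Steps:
j(E) = -4*E
D(M) = -4*M
-860 + D(-7 - 1*(-3)) = -860 - 4*(-7 - 1*(-3)) = -860 - 4*(-7 + 3) = -860 - 4*(-4) = -860 + 16 = -844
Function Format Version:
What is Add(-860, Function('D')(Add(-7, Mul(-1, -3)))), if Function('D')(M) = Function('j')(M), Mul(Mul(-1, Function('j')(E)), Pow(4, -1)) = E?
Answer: -844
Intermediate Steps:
Function('j')(E) = Mul(-4, E)
Function('D')(M) = Mul(-4, M)
Add(-860, Function('D')(Add(-7, Mul(-1, -3)))) = Add(-860, Mul(-4, Add(-7, Mul(-1, -3)))) = Add(-860, Mul(-4, Add(-7, 3))) = Add(-860, Mul(-4, -4)) = Add(-860, 16) = -844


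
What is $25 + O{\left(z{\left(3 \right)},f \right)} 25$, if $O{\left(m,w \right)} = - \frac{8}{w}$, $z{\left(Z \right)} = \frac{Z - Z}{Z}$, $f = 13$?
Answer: $\frac{125}{13} \approx 9.6154$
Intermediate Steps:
$z{\left(Z \right)} = 0$ ($z{\left(Z \right)} = \frac{0}{Z} = 0$)
$25 + O{\left(z{\left(3 \right)},f \right)} 25 = 25 + - \frac{8}{13} \cdot 25 = 25 + \left(-8\right) \frac{1}{13} \cdot 25 = 25 - \frac{200}{13} = \frac{125}{13}$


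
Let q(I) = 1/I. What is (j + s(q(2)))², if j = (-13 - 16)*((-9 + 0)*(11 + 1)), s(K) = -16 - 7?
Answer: 9665881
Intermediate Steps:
s(K) = -23
j = 3132 (j = -(-261)*12 = -29*(-108) = 3132)
(j + s(q(2)))² = (3132 - 23)² = 3109² = 9665881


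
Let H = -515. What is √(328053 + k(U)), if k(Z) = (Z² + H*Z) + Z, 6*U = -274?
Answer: 50*√1273/3 ≈ 594.65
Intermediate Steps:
U = -137/3 (U = (⅙)*(-274) = -137/3 ≈ -45.667)
k(Z) = Z² - 514*Z (k(Z) = (Z² - 515*Z) + Z = Z² - 514*Z)
√(328053 + k(U)) = √(328053 - 137*(-514 - 137/3)/3) = √(328053 - 137/3*(-1679/3)) = √(328053 + 230023/9) = √(3182500/9) = 50*√1273/3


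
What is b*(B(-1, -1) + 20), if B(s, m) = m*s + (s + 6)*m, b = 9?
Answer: 144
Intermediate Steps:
B(s, m) = m*s + m*(6 + s) (B(s, m) = m*s + (6 + s)*m = m*s + m*(6 + s))
b*(B(-1, -1) + 20) = 9*(2*(-1)*(3 - 1) + 20) = 9*(2*(-1)*2 + 20) = 9*(-4 + 20) = 9*16 = 144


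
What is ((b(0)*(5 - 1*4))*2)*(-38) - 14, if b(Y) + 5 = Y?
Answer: 366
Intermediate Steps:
b(Y) = -5 + Y
((b(0)*(5 - 1*4))*2)*(-38) - 14 = (((-5 + 0)*(5 - 1*4))*2)*(-38) - 14 = (-5*(5 - 4)*2)*(-38) - 14 = (-5*1*2)*(-38) - 14 = -5*2*(-38) - 14 = -10*(-38) - 14 = 380 - 14 = 366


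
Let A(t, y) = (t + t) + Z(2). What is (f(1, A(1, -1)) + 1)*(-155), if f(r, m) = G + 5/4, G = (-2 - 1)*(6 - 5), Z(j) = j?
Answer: 465/4 ≈ 116.25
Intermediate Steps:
G = -3 (G = -3*1 = -3)
A(t, y) = 2 + 2*t (A(t, y) = (t + t) + 2 = 2*t + 2 = 2 + 2*t)
f(r, m) = -7/4 (f(r, m) = -3 + 5/4 = -7/4)
(f(1, A(1, -1)) + 1)*(-155) = (-7/4 + 1)*(-155) = -¾*(-155) = 465/4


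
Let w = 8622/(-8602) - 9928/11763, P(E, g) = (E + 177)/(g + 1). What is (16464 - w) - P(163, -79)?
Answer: 10832530102859/657704619 ≈ 16470.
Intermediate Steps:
P(E, g) = (177 + E)/(1 + g)
w = -93410621/50592663 (w = 8622*(-1/8602) - 9928*1/11763 = -4311/4301 - 9928/11763 = -93410621/50592663 ≈ -1.8463)
(16464 - w) - P(163, -79) = (16464 - 1*(-93410621/50592663)) - (177 + 163)/(1 - 79) = (16464 + 93410621/50592663) - 340/(-78) = 833051014253/50592663 - (-1)*340/78 = 833051014253/50592663 - 1*(-170/39) = 833051014253/50592663 + 170/39 = 10832530102859/657704619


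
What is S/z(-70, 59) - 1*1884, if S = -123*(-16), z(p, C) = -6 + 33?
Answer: -16300/9 ≈ -1811.1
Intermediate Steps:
z(p, C) = 27
S = 1968
S/z(-70, 59) - 1*1884 = 1968/27 - 1*1884 = 1968*(1/27) - 1884 = 656/9 - 1884 = -16300/9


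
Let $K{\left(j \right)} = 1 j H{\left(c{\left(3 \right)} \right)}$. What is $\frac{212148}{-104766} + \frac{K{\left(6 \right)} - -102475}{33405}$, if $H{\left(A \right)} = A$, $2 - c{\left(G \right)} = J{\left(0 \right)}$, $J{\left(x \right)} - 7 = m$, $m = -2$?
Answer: $\frac{607867687}{583284705} \approx 1.0421$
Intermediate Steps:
$J{\left(x \right)} = 5$ ($J{\left(x \right)} = 7 - 2 = 5$)
$c{\left(G \right)} = -3$ ($c{\left(G \right)} = 2 - 5 = -3$)
$K{\left(j \right)} = - 3 j$ ($K{\left(j \right)} = 1 j \left(-3\right) = j \left(-3\right) = - 3 j$)
$\frac{212148}{-104766} + \frac{K{\left(6 \right)} - -102475}{33405} = \frac{212148}{-104766} + \frac{\left(-3\right) 6 - -102475}{33405} = 212148 \left(- \frac{1}{104766}\right) + \left(-18 + 102475\right) \frac{1}{33405} = - \frac{35358}{17461} + 102457 \cdot \frac{1}{33405} = - \frac{35358}{17461} + \frac{102457}{33405} = \frac{607867687}{583284705}$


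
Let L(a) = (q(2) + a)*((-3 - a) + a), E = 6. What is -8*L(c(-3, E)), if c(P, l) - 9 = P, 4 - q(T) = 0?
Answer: 240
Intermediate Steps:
q(T) = 4 (q(T) = 4 - 1*0 = 4 + 0 = 4)
c(P, l) = 9 + P
L(a) = -12 - 3*a (L(a) = (4 + a)*((-3 - a) + a) = (4 + a)*(-3) = -12 - 3*a)
-8*L(c(-3, E)) = -8*(-12 - 3*(9 - 3)) = -8*(-12 - 3*6) = -8*(-12 - 18) = -8*(-30) = 240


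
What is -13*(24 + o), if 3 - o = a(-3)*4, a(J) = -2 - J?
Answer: -299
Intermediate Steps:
o = -1 (o = 3 - (-2 - 1*(-3))*4 = 3 - (-2 + 3)*4 = 3 - 4 = -1)
-13*(24 + o) = -13*(24 - 1) = -13*23 = -299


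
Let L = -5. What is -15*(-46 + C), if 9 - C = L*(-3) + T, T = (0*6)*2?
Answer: 780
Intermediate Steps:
T = 0 (T = 0*2 = 0)
C = -6 (C = 9 - (-5*(-3) + 0) = 9 - (15 + 0) = 9 - 1*15 = 9 - 15 = -6)
-15*(-46 + C) = -15*(-46 - 6) = -15*(-52) = 780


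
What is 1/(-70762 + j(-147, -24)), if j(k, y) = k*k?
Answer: -1/49153 ≈ -2.0345e-5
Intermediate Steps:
j(k, y) = k²
1/(-70762 + j(-147, -24)) = 1/(-70762 + (-147)²) = 1/(-70762 + 21609) = 1/(-49153) = -1/49153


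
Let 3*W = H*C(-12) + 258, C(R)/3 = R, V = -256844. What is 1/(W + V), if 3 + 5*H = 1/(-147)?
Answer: -245/62903942 ≈ -3.8948e-6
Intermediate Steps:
C(R) = 3*R
H = -442/735 (H = -⅗ + (⅕)/(-147) = -⅗ + (⅕)*(-1/147) = -⅗ - 1/735 = -442/735 ≈ -0.60136)
W = 22838/245 (W = (-442*(-12)/245 + 258)/3 = (-442/735*(-36) + 258)/3 = (5304/245 + 258)/3 = (⅓)*(68514/245) = 22838/245 ≈ 93.216)
1/(W + V) = 1/(22838/245 - 256844) = 1/(-62903942/245) = -245/62903942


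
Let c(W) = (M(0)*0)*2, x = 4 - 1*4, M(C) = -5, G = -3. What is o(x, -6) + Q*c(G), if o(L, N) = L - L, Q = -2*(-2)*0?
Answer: 0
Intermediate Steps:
Q = 0 (Q = 4*0 = 0)
x = 0 (x = 4 - 4 = 0)
o(L, N) = 0
c(W) = 0 (c(W) = -5*0*2 = 0*2 = 0)
o(x, -6) + Q*c(G) = 0 + 0*0 = 0 + 0 = 0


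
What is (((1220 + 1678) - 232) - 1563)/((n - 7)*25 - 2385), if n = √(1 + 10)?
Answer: -564736/1309345 - 1103*√11/261869 ≈ -0.44528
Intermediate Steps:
n = √11 ≈ 3.3166
(((1220 + 1678) - 232) - 1563)/((n - 7)*25 - 2385) = (((1220 + 1678) - 232) - 1563)/((√11 - 7)*25 - 2385) = ((2898 - 232) - 1563)/((-7 + √11)*25 - 2385) = (2666 - 1563)/((-175 + 25*√11) - 2385) = 1103/(-2560 + 25*√11)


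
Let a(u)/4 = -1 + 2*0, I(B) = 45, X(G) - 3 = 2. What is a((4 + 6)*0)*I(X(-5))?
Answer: -180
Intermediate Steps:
X(G) = 5 (X(G) = 3 + 2 = 5)
a(u) = -4 (a(u) = 4*(-1 + 2*0) = 4*(-1 + 0) = 4*(-1) = -4)
a((4 + 6)*0)*I(X(-5)) = -4*45 = -180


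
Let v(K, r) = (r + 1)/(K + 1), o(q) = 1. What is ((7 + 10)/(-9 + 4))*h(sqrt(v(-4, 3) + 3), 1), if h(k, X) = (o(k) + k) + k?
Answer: -17/5 - 34*sqrt(15)/15 ≈ -12.179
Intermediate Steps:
v(K, r) = (1 + r)/(1 + K)
h(k, X) = 1 + 2*k (h(k, X) = (1 + k) + k = 1 + 2*k)
((7 + 10)/(-9 + 4))*h(sqrt(v(-4, 3) + 3), 1) = ((7 + 10)/(-9 + 4))*(1 + 2*sqrt((1 + 3)/(1 - 4) + 3)) = (17/(-5))*(1 + 2*sqrt(4/(-3) + 3)) = (17*(-1/5))*(1 + 2*sqrt(-1/3*4 + 3)) = -17*(1 + 2*sqrt(-4/3 + 3))/5 = -17*(1 + 2*sqrt(5/3))/5 = -17*(1 + 2*(sqrt(15)/3))/5 = -17*(1 + 2*sqrt(15)/3)/5 = -17/5 - 34*sqrt(15)/15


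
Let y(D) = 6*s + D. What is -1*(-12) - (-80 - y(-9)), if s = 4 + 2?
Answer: 119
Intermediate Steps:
s = 6
y(D) = 36 + D (y(D) = 6*6 + D = 36 + D)
-1*(-12) - (-80 - y(-9)) = -1*(-12) - (-80 - (36 - 9)) = 12 - (-80 - 1*27) = 12 - (-80 - 27) = 12 - 1*(-107) = 12 + 107 = 119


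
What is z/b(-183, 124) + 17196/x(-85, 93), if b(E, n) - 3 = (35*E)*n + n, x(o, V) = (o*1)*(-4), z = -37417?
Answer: 3416986252/67497905 ≈ 50.624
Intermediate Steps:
x(o, V) = -4*o (x(o, V) = o*(-4) = -4*o)
b(E, n) = 3 + n + 35*E*n (b(E, n) = 3 + ((35*E)*n + n) = 3 + (35*E*n + n) = 3 + (n + 35*E*n) = 3 + n + 35*E*n)
z/b(-183, 124) + 17196/x(-85, 93) = -37417/(3 + 124 + 35*(-183)*124) + 17196/((-4*(-85))) = -37417/(3 + 124 - 794220) + 17196/340 = -37417/(-794093) + 17196*(1/340) = -37417*(-1/794093) + 4299/85 = 37417/794093 + 4299/85 = 3416986252/67497905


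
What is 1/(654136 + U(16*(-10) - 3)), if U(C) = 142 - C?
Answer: 1/654441 ≈ 1.5280e-6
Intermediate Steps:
1/(654136 + U(16*(-10) - 3)) = 1/(654136 + (142 - (16*(-10) - 3))) = 1/(654136 + (142 - (-160 - 3))) = 1/(654136 + (142 - 1*(-163))) = 1/(654136 + (142 + 163)) = 1/(654136 + 305) = 1/654441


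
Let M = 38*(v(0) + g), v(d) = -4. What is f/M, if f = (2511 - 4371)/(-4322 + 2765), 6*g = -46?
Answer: -62/23009 ≈ -0.0026946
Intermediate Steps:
g = -23/3 (g = (1/6)*(-46) = -23/3 ≈ -7.6667)
f = 620/519 (f = -1860/(-1557) = -1860*(-1/1557) = 620/519 ≈ 1.1946)
M = -1330/3 (M = 38*(-4 - 23/3) = 38*(-35/3) = -1330/3 ≈ -443.33)
f/M = 620/(519*(-1330/3)) = (620/519)*(-3/1330) = -62/23009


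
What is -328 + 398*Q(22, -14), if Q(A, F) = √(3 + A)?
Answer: 1662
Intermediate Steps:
-328 + 398*Q(22, -14) = -328 + 398*√(3 + 22) = -328 + 398*√25 = -328 + 398*5 = -328 + 1990 = 1662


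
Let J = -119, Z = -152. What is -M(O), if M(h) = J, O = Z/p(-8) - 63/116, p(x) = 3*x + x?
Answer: 119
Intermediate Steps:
p(x) = 4*x
O = 122/29 (O = -152/(4*(-8)) - 63/116 = -152/(-32) - 63*1/116 = -152*(-1/32) - 63/116 = 19/4 - 63/116 = 122/29 ≈ 4.2069)
M(h) = -119
-M(O) = -1*(-119) = 119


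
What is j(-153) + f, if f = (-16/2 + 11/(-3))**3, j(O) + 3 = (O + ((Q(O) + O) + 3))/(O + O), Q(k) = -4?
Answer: -1459583/918 ≈ -1590.0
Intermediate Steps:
j(O) = -3 + (-1 + 2*O)/(2*O) (j(O) = -3 + (O + ((-4 + O) + 3))/(O + O) = -3 + (O + (-1 + O))/((2*O)) = -3 + (-1 + 2*O)*(1/(2*O)) = -3 + (-1 + 2*O)/(2*O))
f = -42875/27 (f = (-16*1/2 + 11*(-1/3))**3 = (-8 - 11/3)**3 = (-35/3)**3 = -42875/27 ≈ -1588.0)
j(-153) + f = (-2 - 1/2/(-153)) - 42875/27 = (-2 - 1/2*(-1/153)) - 42875/27 = (-2 + 1/306) - 42875/27 = -611/306 - 42875/27 = -1459583/918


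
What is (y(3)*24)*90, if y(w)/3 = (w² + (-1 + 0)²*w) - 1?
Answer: 71280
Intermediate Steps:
y(w) = -3 + 3*w + 3*w² (y(w) = 3*((w² + (-1 + 0)²*w) - 1) = 3*((w² + (-1)²*w) - 1) = 3*((w² + 1*w) - 1) = 3*((w² + w) - 1) = 3*((w + w²) - 1) = 3*(-1 + w + w²) = -3 + 3*w + 3*w²)
(y(3)*24)*90 = ((-3 + 3*3 + 3*3²)*24)*90 = ((-3 + 9 + 3*9)*24)*90 = ((-3 + 9 + 27)*24)*90 = (33*24)*90 = 792*90 = 71280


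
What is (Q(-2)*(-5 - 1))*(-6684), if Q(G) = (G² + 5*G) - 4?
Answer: -401040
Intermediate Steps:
Q(G) = -4 + G² + 5*G
(Q(-2)*(-5 - 1))*(-6684) = ((-4 + (-2)² + 5*(-2))*(-5 - 1))*(-6684) = ((-4 + 4 - 10)*(-6))*(-6684) = -10*(-6)*(-6684) = 60*(-6684) = -401040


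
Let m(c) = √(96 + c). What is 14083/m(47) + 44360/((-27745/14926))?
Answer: -132423472/5549 + 14083*√143/143 ≈ -22687.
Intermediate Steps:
14083/m(47) + 44360/((-27745/14926)) = 14083/(√(96 + 47)) + 44360/((-27745/14926)) = 14083/(√143) + 44360/((-27745*1/14926)) = 14083*(√143/143) + 44360/(-27745/14926) = 14083*√143/143 + 44360*(-14926/27745) = 14083*√143/143 - 132423472/5549 = -132423472/5549 + 14083*√143/143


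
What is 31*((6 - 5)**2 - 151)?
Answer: -4650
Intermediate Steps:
31*((6 - 5)**2 - 151) = 31*(1**2 - 151) = 31*(1 - 151) = 31*(-150) = -4650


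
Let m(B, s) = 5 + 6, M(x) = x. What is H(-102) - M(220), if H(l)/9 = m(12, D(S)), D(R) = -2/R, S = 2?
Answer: -121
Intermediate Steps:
m(B, s) = 11
H(l) = 99 (H(l) = 9*11 = 99)
H(-102) - M(220) = 99 - 1*220 = 99 - 220 = -121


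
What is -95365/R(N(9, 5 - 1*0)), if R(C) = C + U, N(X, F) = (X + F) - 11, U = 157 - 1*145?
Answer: -19073/3 ≈ -6357.7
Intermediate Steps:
U = 12 (U = 157 - 145 = 12)
N(X, F) = -11 + F + X (N(X, F) = (F + X) - 11 = -11 + F + X)
R(C) = 12 + C (R(C) = C + 12 = 12 + C)
-95365/R(N(9, 5 - 1*0)) = -95365/(12 + (-11 + (5 - 1*0) + 9)) = -95365/(12 + (-11 + (5 + 0) + 9)) = -95365/(12 + (-11 + 5 + 9)) = -95365/(12 + 3) = -95365/15 = -95365*1/15 = -19073/3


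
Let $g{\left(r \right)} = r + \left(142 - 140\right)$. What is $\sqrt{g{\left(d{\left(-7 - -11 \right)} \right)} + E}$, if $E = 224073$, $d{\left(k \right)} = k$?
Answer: $\sqrt{224079} \approx 473.37$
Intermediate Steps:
$g{\left(r \right)} = 2 + r$ ($g{\left(r \right)} = r + \left(142 - 140\right) = r + 2 = 2 + r$)
$\sqrt{g{\left(d{\left(-7 - -11 \right)} \right)} + E} = \sqrt{\left(2 - -4\right) + 224073} = \sqrt{\left(2 + \left(-7 + 11\right)\right) + 224073} = \sqrt{\left(2 + 4\right) + 224073} = \sqrt{6 + 224073} = \sqrt{224079}$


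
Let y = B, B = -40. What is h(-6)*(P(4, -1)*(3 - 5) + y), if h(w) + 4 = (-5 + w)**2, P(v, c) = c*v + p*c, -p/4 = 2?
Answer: -5616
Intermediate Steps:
p = -8 (p = -4*2 = -8)
P(v, c) = -8*c + c*v (P(v, c) = c*v - 8*c = -8*c + c*v)
y = -40
h(w) = -4 + (-5 + w)**2
h(-6)*(P(4, -1)*(3 - 5) + y) = (-4 + (-5 - 6)**2)*((-(-8 + 4))*(3 - 5) - 40) = (-4 + (-11)**2)*(-1*(-4)*(-2) - 40) = (-4 + 121)*(4*(-2) - 40) = 117*(-8 - 40) = 117*(-48) = -5616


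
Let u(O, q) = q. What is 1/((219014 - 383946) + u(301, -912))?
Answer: -1/165844 ≈ -6.0298e-6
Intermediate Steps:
1/((219014 - 383946) + u(301, -912)) = 1/((219014 - 383946) - 912) = 1/(-164932 - 912) = 1/(-165844) = -1/165844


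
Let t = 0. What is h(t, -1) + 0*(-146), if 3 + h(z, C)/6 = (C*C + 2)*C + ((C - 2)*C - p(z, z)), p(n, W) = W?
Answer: -18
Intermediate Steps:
h(z, C) = -18 - 6*z + 6*C*(-2 + C) + 6*C*(2 + C²) (h(z, C) = -18 + 6*((C*C + 2)*C + ((C - 2)*C - z)) = -18 + 6*((C² + 2)*C + ((-2 + C)*C - z)) = -18 + 6*((2 + C²)*C + (C*(-2 + C) - z)) = -18 + 6*(C*(2 + C²) + (-z + C*(-2 + C))) = -18 + 6*(-z + C*(-2 + C) + C*(2 + C²)) = -18 + (-6*z + 6*C*(-2 + C) + 6*C*(2 + C²)) = -18 - 6*z + 6*C*(-2 + C) + 6*C*(2 + C²))
h(t, -1) + 0*(-146) = (-18 - 6*0 + 6*(-1)² + 6*(-1)³) + 0*(-146) = (-18 + 0 + 6*1 + 6*(-1)) + 0 = (-18 + 0 + 6 - 6) + 0 = -18 + 0 = -18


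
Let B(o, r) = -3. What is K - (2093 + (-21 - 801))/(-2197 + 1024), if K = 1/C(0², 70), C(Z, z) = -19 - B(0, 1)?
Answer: 19163/18768 ≈ 1.0210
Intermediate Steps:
C(Z, z) = -16 (C(Z, z) = -19 - 1*(-3) = -19 + 3 = -16)
K = -1/16 (K = 1/(-16) = -1/16 ≈ -0.062500)
K - (2093 + (-21 - 801))/(-2197 + 1024) = -1/16 - (2093 + (-21 - 801))/(-2197 + 1024) = -1/16 - (2093 - 822)/(-1173) = -1/16 - 1271*(-1)/1173 = -1/16 - 1*(-1271/1173) = -1/16 + 1271/1173 = 19163/18768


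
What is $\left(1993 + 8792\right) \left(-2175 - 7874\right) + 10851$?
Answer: $-108367614$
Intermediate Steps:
$\left(1993 + 8792\right) \left(-2175 - 7874\right) + 10851 = 10785 \left(-10049\right) + 10851 = -108378465 + 10851 = -108367614$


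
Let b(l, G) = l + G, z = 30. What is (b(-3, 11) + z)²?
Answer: 1444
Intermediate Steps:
b(l, G) = G + l
(b(-3, 11) + z)² = ((11 - 3) + 30)² = (8 + 30)² = 38² = 1444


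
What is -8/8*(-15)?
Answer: 15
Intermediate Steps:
-8/8*(-15) = -8*⅛*(-15) = -1*(-15) = 15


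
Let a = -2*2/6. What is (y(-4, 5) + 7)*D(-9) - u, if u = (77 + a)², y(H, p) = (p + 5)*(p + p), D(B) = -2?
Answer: -54367/9 ≈ -6040.8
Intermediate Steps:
y(H, p) = 2*p*(5 + p) (y(H, p) = (5 + p)*(2*p) = 2*p*(5 + p))
a = -⅔ (a = -4*⅙ = -⅔ ≈ -0.66667)
u = 52441/9 (u = (77 - ⅔)² = (229/3)² = 52441/9 ≈ 5826.8)
(y(-4, 5) + 7)*D(-9) - u = (2*5*(5 + 5) + 7)*(-2) - 1*52441/9 = (2*5*10 + 7)*(-2) - 52441/9 = (100 + 7)*(-2) - 52441/9 = 107*(-2) - 52441/9 = -214 - 52441/9 = -54367/9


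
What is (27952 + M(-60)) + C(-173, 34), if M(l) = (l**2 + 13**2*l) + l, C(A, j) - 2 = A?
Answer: 21181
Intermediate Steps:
C(A, j) = 2 + A
M(l) = l**2 + 170*l (M(l) = (l**2 + 169*l) + l = l**2 + 170*l)
(27952 + M(-60)) + C(-173, 34) = (27952 - 60*(170 - 60)) + (2 - 173) = (27952 - 60*110) - 171 = (27952 - 6600) - 171 = 21352 - 171 = 21181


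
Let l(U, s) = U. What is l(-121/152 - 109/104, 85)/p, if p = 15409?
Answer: -911/7612046 ≈ -0.00011968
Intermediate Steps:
l(-121/152 - 109/104, 85)/p = (-121/152 - 109/104)/15409 = (-121*1/152 - 109*1/104)*(1/15409) = (-121/152 - 109/104)*(1/15409) = -911/494*1/15409 = -911/7612046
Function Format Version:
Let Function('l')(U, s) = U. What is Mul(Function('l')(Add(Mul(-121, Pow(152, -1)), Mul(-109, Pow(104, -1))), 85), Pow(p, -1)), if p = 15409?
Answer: Rational(-911, 7612046) ≈ -0.00011968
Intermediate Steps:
Mul(Function('l')(Add(Mul(-121, Pow(152, -1)), Mul(-109, Pow(104, -1))), 85), Pow(p, -1)) = Mul(Add(Mul(-121, Pow(152, -1)), Mul(-109, Pow(104, -1))), Pow(15409, -1)) = Mul(Add(Mul(-121, Rational(1, 152)), Mul(-109, Rational(1, 104))), Rational(1, 15409)) = Mul(Add(Rational(-121, 152), Rational(-109, 104)), Rational(1, 15409)) = Mul(Rational(-911, 494), Rational(1, 15409)) = Rational(-911, 7612046)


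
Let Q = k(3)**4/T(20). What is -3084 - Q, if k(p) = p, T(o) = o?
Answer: -61761/20 ≈ -3088.1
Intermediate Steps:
Q = 81/20 (Q = 3**4/20 = 81*(1/20) = 81/20 ≈ 4.0500)
-3084 - Q = -3084 - 1*81/20 = -3084 - 81/20 = -61761/20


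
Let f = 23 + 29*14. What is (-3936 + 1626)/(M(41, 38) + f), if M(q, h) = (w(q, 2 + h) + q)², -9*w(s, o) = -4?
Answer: -93555/86939 ≈ -1.0761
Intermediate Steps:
w(s, o) = 4/9 (w(s, o) = -⅑*(-4) = 4/9)
f = 429 (f = 23 + 406 = 429)
M(q, h) = (4/9 + q)²
(-3936 + 1626)/(M(41, 38) + f) = (-3936 + 1626)/((4 + 9*41)²/81 + 429) = -2310/((4 + 369)²/81 + 429) = -2310/((1/81)*373² + 429) = -2310/((1/81)*139129 + 429) = -2310/(139129/81 + 429) = -2310/173878/81 = -2310*81/173878 = -93555/86939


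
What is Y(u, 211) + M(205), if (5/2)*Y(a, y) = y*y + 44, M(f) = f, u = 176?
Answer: 18031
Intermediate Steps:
Y(a, y) = 88/5 + 2*y**2/5 (Y(a, y) = 2*(y*y + 44)/5 = 2*(y**2 + 44)/5 = 2*(44 + y**2)/5 = 88/5 + 2*y**2/5)
Y(u, 211) + M(205) = (88/5 + (2/5)*211**2) + 205 = (88/5 + (2/5)*44521) + 205 = (88/5 + 89042/5) + 205 = 17826 + 205 = 18031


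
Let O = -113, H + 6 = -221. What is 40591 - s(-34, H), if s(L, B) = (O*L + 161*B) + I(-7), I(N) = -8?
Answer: 73304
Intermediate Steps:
H = -227 (H = -6 - 221 = -227)
s(L, B) = -8 - 113*L + 161*B (s(L, B) = (-113*L + 161*B) - 8 = -8 - 113*L + 161*B)
40591 - s(-34, H) = 40591 - (-8 - 113*(-34) + 161*(-227)) = 40591 - (-8 + 3842 - 36547) = 40591 - 1*(-32713) = 40591 + 32713 = 73304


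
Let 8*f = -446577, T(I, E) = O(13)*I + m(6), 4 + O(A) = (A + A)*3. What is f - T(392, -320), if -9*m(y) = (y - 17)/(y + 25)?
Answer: -189340927/2232 ≈ -84830.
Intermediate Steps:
m(y) = -(-17 + y)/(9*(25 + y)) (m(y) = -(y - 17)/(9*(y + 25)) = -(-17 + y)/(9*(25 + y)))
O(A) = -4 + 6*A (O(A) = -4 + (A + A)*3 = -4 + (2*A)*3 = -4 + 6*A)
T(I, E) = 11/279 + 74*I (T(I, E) = (-4 + 6*13)*I + (17 - 1*6)/(9*(25 + 6)) = (-4 + 78)*I + (⅑)*(17 - 6)/31 = 74*I + (⅑)*(1/31)*11 = 74*I + 11/279 = 11/279 + 74*I)
f = -446577/8 (f = (⅛)*(-446577) = -446577/8 ≈ -55822.)
f - T(392, -320) = -446577/8 - (11/279 + 74*392) = -446577/8 - (11/279 + 29008) = -446577/8 - 1*8093243/279 = -446577/8 - 8093243/279 = -189340927/2232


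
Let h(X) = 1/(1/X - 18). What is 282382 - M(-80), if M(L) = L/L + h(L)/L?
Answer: 406911020/1441 ≈ 2.8238e+5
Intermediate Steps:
h(X) = 1/(-18 + 1/X)
M(L) = 1 - 1/(-1 + 18*L) (M(L) = L/L + (-L/(-1 + 18*L))/L = 1 - 1/(-1 + 18*L))
282382 - M(-80) = 282382 - 2*(-1 + 9*(-80))/(-1 + 18*(-80)) = 282382 - 2*(-1 - 720)/(-1 - 1440) = 282382 - 2*(-721)/(-1441) = 282382 - 2*(-1)*(-721)/1441 = 282382 - 1*1442/1441 = 282382 - 1442/1441 = 406911020/1441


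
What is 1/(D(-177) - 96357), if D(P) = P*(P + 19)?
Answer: -1/68391 ≈ -1.4622e-5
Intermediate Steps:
D(P) = P*(19 + P)
1/(D(-177) - 96357) = 1/(-177*(19 - 177) - 96357) = 1/(-177*(-158) - 96357) = 1/(27966 - 96357) = 1/(-68391) = -1/68391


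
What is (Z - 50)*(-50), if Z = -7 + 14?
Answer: 2150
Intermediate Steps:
Z = 7
(Z - 50)*(-50) = (7 - 50)*(-50) = -43*(-50) = 2150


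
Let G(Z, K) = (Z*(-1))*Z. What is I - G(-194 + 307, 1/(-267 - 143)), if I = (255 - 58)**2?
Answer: 51578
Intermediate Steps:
I = 38809 (I = 197**2 = 38809)
G(Z, K) = -Z**2 (G(Z, K) = (-Z)*Z = -Z**2)
I - G(-194 + 307, 1/(-267 - 143)) = 38809 - (-1)*(-194 + 307)**2 = 38809 - (-1)*113**2 = 38809 - (-1)*12769 = 38809 - 1*(-12769) = 38809 + 12769 = 51578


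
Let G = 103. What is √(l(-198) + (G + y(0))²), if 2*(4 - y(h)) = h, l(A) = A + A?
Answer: √11053 ≈ 105.13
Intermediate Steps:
l(A) = 2*A
y(h) = 4 - h/2
√(l(-198) + (G + y(0))²) = √(2*(-198) + (103 + (4 - ½*0))²) = √(-396 + (103 + (4 + 0))²) = √(-396 + (103 + 4)²) = √(-396 + 107²) = √(-396 + 11449) = √11053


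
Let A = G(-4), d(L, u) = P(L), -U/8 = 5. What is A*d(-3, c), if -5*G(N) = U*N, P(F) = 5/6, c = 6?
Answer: -80/3 ≈ -26.667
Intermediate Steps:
P(F) = 5/6 (P(F) = 5*(1/6) = 5/6)
U = -40 (U = -8*5 = -40)
d(L, u) = 5/6
G(N) = 8*N (G(N) = -(-8)*N = 8*N)
A = -32 (A = 8*(-4) = -32)
A*d(-3, c) = -32*5/6 = -80/3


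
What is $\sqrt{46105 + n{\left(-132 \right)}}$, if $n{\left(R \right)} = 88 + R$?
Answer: $\sqrt{46061} \approx 214.62$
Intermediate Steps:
$\sqrt{46105 + n{\left(-132 \right)}} = \sqrt{46105 + \left(88 - 132\right)} = \sqrt{46105 - 44} = \sqrt{46061}$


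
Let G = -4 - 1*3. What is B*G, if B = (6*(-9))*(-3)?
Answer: -1134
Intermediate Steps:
B = 162 (B = -54*(-3) = 162)
G = -7 (G = -4 - 3 = -7)
B*G = 162*(-7) = -1134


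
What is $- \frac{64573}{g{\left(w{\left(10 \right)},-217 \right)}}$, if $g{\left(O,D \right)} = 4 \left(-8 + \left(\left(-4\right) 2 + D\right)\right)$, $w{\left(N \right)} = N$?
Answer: $\frac{64573}{932} \approx 69.284$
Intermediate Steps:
$g{\left(O,D \right)} = -64 + 4 D$ ($g{\left(O,D \right)} = 4 \left(-8 + \left(-8 + D\right)\right) = 4 \left(-16 + D\right) = -64 + 4 D$)
$- \frac{64573}{g{\left(w{\left(10 \right)},-217 \right)}} = - \frac{64573}{-64 + 4 \left(-217\right)} = - \frac{64573}{-64 - 868} = - \frac{64573}{-932} = \left(-64573\right) \left(- \frac{1}{932}\right) = \frac{64573}{932}$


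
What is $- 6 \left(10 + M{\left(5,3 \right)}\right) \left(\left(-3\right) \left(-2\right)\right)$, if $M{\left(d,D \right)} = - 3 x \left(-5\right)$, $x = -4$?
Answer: $1800$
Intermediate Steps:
$M{\left(d,D \right)} = -60$ ($M{\left(d,D \right)} = \left(-3\right) \left(-4\right) \left(-5\right) = 12 \left(-5\right) = -60$)
$- 6 \left(10 + M{\left(5,3 \right)}\right) \left(\left(-3\right) \left(-2\right)\right) = - 6 \left(10 - 60\right) \left(\left(-3\right) \left(-2\right)\right) = \left(-6\right) \left(-50\right) 6 = 300 \cdot 6 = 1800$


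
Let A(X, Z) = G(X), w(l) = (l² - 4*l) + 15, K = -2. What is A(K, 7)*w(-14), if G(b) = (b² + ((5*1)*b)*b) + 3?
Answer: 7209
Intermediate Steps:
w(l) = 15 + l² - 4*l
G(b) = 3 + 6*b² (G(b) = (b² + (5*b)*b) + 3 = (b² + 5*b²) + 3 = 6*b² + 3 = 3 + 6*b²)
A(X, Z) = 3 + 6*X²
A(K, 7)*w(-14) = (3 + 6*(-2)²)*(15 + (-14)² - 4*(-14)) = (3 + 6*4)*(15 + 196 + 56) = (3 + 24)*267 = 27*267 = 7209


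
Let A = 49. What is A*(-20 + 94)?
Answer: 3626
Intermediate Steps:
A*(-20 + 94) = 49*(-20 + 94) = 49*74 = 3626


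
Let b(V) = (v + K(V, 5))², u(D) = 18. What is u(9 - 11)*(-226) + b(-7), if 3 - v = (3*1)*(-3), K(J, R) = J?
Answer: -4043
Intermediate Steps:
v = 12 (v = 3 - 3*1*(-3) = 3 - 3*(-3) = 3 - 1*(-9) = 3 + 9 = 12)
b(V) = (12 + V)²
u(9 - 11)*(-226) + b(-7) = 18*(-226) + (12 - 7)² = -4068 + 5² = -4068 + 25 = -4043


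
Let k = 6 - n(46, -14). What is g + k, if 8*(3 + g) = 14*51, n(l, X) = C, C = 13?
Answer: 317/4 ≈ 79.250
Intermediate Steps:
n(l, X) = 13
g = 345/4 (g = -3 + (14*51)/8 = -3 + (⅛)*714 = -3 + 357/4 = 345/4 ≈ 86.250)
k = -7 (k = 6 - 1*13 = 6 - 13 = -7)
g + k = 345/4 - 7 = 317/4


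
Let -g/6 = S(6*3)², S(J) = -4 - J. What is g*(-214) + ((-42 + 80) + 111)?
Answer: 621605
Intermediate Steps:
g = -2904 (g = -6*(-4 - 6*3)² = -6*(-4 - 1*18)² = -6*(-4 - 18)² = -6*(-22)² = -6*484 = -2904)
g*(-214) + ((-42 + 80) + 111) = -2904*(-214) + ((-42 + 80) + 111) = 621456 + (38 + 111) = 621456 + 149 = 621605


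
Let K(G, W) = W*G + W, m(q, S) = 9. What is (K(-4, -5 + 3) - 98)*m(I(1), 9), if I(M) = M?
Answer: -828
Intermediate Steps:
K(G, W) = W + G*W (K(G, W) = G*W + W = W + G*W)
(K(-4, -5 + 3) - 98)*m(I(1), 9) = ((-5 + 3)*(1 - 4) - 98)*9 = (-2*(-3) - 98)*9 = (6 - 98)*9 = -92*9 = -828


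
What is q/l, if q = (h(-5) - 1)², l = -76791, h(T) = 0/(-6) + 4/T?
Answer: -27/639925 ≈ -4.2192e-5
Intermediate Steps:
h(T) = 4/T (h(T) = 0*(-⅙) + 4/T = 0 + 4/T = 4/T)
q = 81/25 (q = (4/(-5) - 1)² = (4*(-⅕) - 1)² = (-⅘ - 1)² = (-9/5)² = 81/25 ≈ 3.2400)
q/l = (81/25)/(-76791) = (81/25)*(-1/76791) = -27/639925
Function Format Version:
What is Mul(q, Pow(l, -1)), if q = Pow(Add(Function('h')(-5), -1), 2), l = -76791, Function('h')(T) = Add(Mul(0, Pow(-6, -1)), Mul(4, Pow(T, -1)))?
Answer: Rational(-27, 639925) ≈ -4.2192e-5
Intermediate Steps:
Function('h')(T) = Mul(4, Pow(T, -1)) (Function('h')(T) = Add(Mul(0, Rational(-1, 6)), Mul(4, Pow(T, -1))) = Add(0, Mul(4, Pow(T, -1))) = Mul(4, Pow(T, -1)))
q = Rational(81, 25) (q = Pow(Add(Mul(4, Pow(-5, -1)), -1), 2) = Pow(Add(Mul(4, Rational(-1, 5)), -1), 2) = Pow(Add(Rational(-4, 5), -1), 2) = Pow(Rational(-9, 5), 2) = Rational(81, 25) ≈ 3.2400)
Mul(q, Pow(l, -1)) = Mul(Rational(81, 25), Pow(-76791, -1)) = Mul(Rational(81, 25), Rational(-1, 76791)) = Rational(-27, 639925)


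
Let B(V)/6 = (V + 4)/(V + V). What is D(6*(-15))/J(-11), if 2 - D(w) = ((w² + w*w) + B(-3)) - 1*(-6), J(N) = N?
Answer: 1473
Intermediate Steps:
B(V) = 3*(4 + V)/V (B(V) = 6*((V + 4)/(V + V)) = 6*((4 + V)/((2*V))) = 6*((4 + V)*(1/(2*V))) = 6*((4 + V)/(2*V)) = 3*(4 + V)/V)
D(w) = -3 - 2*w² (D(w) = 2 - (((w² + w*w) + (3 + 12/(-3))) - 1*(-6)) = 2 - (((w² + w²) + (3 + 12*(-⅓))) + 6) = 2 - ((2*w² + (3 - 4)) + 6) = 2 - ((2*w² - 1) + 6) = 2 - ((-1 + 2*w²) + 6) = 2 - (5 + 2*w²) = 2 + (-5 - 2*w²) = -3 - 2*w²)
D(6*(-15))/J(-11) = (-3 - 2*(6*(-15))²)/(-11) = (-3 - 2*(-90)²)*(-1/11) = (-3 - 2*8100)*(-1/11) = (-3 - 16200)*(-1/11) = -16203*(-1/11) = 1473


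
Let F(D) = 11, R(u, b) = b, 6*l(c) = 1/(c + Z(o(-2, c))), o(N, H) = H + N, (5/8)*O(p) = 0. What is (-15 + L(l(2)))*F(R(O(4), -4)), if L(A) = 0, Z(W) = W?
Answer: -165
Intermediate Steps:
O(p) = 0 (O(p) = (8/5)*0 = 0)
l(c) = 1/(6*(-2 + 2*c)) (l(c) = 1/(6*(c + (c - 2))) = 1/(6*(c + (-2 + c))) = 1/(6*(-2 + 2*c)))
(-15 + L(l(2)))*F(R(O(4), -4)) = (-15 + 0)*11 = -15*11 = -165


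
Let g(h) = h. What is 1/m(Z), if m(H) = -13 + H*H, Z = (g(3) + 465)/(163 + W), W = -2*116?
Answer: 529/17459 ≈ 0.030300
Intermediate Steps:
W = -232
Z = -156/23 (Z = (3 + 465)/(163 - 232) = 468/(-69) = 468*(-1/69) = -156/23 ≈ -6.7826)
m(H) = -13 + H²
1/m(Z) = 1/(-13 + (-156/23)²) = 1/(-13 + 24336/529) = 1/(17459/529) = 529/17459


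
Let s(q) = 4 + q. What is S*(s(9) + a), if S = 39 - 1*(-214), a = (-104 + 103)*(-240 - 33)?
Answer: 72358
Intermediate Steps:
a = 273 (a = -1*(-273) = 273)
S = 253 (S = 39 + 214 = 253)
S*(s(9) + a) = 253*((4 + 9) + 273) = 253*(13 + 273) = 253*286 = 72358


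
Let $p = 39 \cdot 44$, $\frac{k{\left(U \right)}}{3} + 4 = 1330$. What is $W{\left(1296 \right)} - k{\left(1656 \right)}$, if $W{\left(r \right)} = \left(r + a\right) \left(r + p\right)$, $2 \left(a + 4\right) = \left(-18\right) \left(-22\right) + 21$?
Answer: $4515528$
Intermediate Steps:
$k{\left(U \right)} = 3978$ ($k{\left(U \right)} = -12 + 3 \cdot 1330 = -12 + 3990 = 3978$)
$a = \frac{409}{2}$ ($a = -4 + \frac{\left(-18\right) \left(-22\right) + 21}{2} = -4 + \frac{396 + 21}{2} = -4 + \frac{1}{2} \cdot 417 = -4 + \frac{417}{2} = \frac{409}{2} \approx 204.5$)
$p = 1716$
$W{\left(r \right)} = \left(1716 + r\right) \left(\frac{409}{2} + r\right)$ ($W{\left(r \right)} = \left(r + \frac{409}{2}\right) \left(r + 1716\right) = \left(\frac{409}{2} + r\right) \left(1716 + r\right) = \left(1716 + r\right) \left(\frac{409}{2} + r\right)$)
$W{\left(1296 \right)} - k{\left(1656 \right)} = \left(350922 + 1296^{2} + \frac{3841}{2} \cdot 1296\right) - 3978 = \left(350922 + 1679616 + 2488968\right) - 3978 = 4519506 - 3978 = 4515528$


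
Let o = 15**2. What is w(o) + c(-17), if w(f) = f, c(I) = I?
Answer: 208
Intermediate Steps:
o = 225
w(o) + c(-17) = 225 - 17 = 208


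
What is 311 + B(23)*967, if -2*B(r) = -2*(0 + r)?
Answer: 22552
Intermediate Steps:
B(r) = r (B(r) = -(-1)*(0 + r) = -(-1)*r = r)
311 + B(23)*967 = 311 + 23*967 = 311 + 22241 = 22552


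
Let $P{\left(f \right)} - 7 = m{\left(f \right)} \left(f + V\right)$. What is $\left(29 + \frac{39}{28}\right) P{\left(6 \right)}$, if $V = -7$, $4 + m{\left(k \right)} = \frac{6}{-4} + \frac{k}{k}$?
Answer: $\frac{19573}{56} \approx 349.52$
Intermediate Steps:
$m{\left(k \right)} = - \frac{9}{2}$ ($m{\left(k \right)} = -4 + \left(\frac{6}{-4} + \frac{k}{k}\right) = -4 + \left(6 \left(- \frac{1}{4}\right) + 1\right) = -4 + \left(- \frac{3}{2} + 1\right) = -4 - \frac{1}{2} = - \frac{9}{2}$)
$P{\left(f \right)} = \frac{77}{2} - \frac{9 f}{2}$ ($P{\left(f \right)} = 7 - \frac{9 \left(f - 7\right)}{2} = 7 - \frac{9 \left(-7 + f\right)}{2} = 7 - \left(- \frac{63}{2} + \frac{9 f}{2}\right) = \frac{77}{2} - \frac{9 f}{2}$)
$\left(29 + \frac{39}{28}\right) P{\left(6 \right)} = \left(29 + \frac{39}{28}\right) \left(\frac{77}{2} - 27\right) = \left(29 + 39 \cdot \frac{1}{28}\right) \left(\frac{77}{2} - 27\right) = \left(29 + \frac{39}{28}\right) \frac{23}{2} = \frac{851}{28} \cdot \frac{23}{2} = \frac{19573}{56}$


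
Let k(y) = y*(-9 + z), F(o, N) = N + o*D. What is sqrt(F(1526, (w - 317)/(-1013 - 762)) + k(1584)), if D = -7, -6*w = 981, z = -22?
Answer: I*sqrt(30137986138)/710 ≈ 244.51*I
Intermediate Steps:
w = -327/2 (w = -1/6*981 = -327/2 ≈ -163.50)
F(o, N) = N - 7*o (F(o, N) = N + o*(-7) = N - 7*o)
k(y) = -31*y (k(y) = y*(-9 - 22) = y*(-31) = -31*y)
sqrt(F(1526, (w - 317)/(-1013 - 762)) + k(1584)) = sqrt(((-327/2 - 317)/(-1013 - 762) - 7*1526) - 31*1584) = sqrt((-961/2/(-1775) - 10682) - 49104) = sqrt((-961/2*(-1/1775) - 10682) - 49104) = sqrt((961/3550 - 10682) - 49104) = sqrt(-37920139/3550 - 49104) = sqrt(-212239339/3550) = I*sqrt(30137986138)/710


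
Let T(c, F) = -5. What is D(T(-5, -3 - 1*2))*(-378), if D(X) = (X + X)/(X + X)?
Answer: -378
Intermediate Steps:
D(X) = 1 (D(X) = (2*X)/((2*X)) = (2*X)*(1/(2*X)) = 1)
D(T(-5, -3 - 1*2))*(-378) = 1*(-378) = -378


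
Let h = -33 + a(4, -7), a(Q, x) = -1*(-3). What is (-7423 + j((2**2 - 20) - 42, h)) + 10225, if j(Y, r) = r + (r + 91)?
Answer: 2833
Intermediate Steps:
a(Q, x) = 3
h = -30 (h = -33 + 3 = -30)
j(Y, r) = 91 + 2*r (j(Y, r) = r + (91 + r) = 91 + 2*r)
(-7423 + j((2**2 - 20) - 42, h)) + 10225 = (-7423 + (91 + 2*(-30))) + 10225 = (-7423 + (91 - 60)) + 10225 = (-7423 + 31) + 10225 = -7392 + 10225 = 2833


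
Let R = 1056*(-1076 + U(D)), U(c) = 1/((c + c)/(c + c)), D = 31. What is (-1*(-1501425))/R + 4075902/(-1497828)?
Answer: -7639822617/1889260384 ≈ -4.0438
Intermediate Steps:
U(c) = 1 (U(c) = 1/((2*c)/((2*c))) = 1/((2*c)*(1/(2*c))) = 1/1 = 1)
R = -1135200 (R = 1056*(-1076 + 1) = 1056*(-1075) = -1135200)
(-1*(-1501425))/R + 4075902/(-1497828) = -1*(-1501425)/(-1135200) + 4075902/(-1497828) = 1501425*(-1/1135200) + 4075902*(-1/1497828) = -20019/15136 - 679317/249638 = -7639822617/1889260384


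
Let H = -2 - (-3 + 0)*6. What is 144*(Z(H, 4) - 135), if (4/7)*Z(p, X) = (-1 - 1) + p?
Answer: -15912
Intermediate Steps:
H = 16 (H = -2 - (-3)*6 = -2 - 1*(-18) = -2 + 18 = 16)
Z(p, X) = -7/2 + 7*p/4 (Z(p, X) = 7*((-1 - 1) + p)/4 = 7*(-2 + p)/4 = -7/2 + 7*p/4)
144*(Z(H, 4) - 135) = 144*((-7/2 + (7/4)*16) - 135) = 144*((-7/2 + 28) - 135) = 144*(49/2 - 135) = 144*(-221/2) = -15912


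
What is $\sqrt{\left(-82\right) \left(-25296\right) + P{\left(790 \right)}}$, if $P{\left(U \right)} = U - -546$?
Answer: $2 \sqrt{518902} \approx 1440.7$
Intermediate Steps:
$P{\left(U \right)} = 546 + U$ ($P{\left(U \right)} = U + 546 = 546 + U$)
$\sqrt{\left(-82\right) \left(-25296\right) + P{\left(790 \right)}} = \sqrt{\left(-82\right) \left(-25296\right) + \left(546 + 790\right)} = \sqrt{2074272 + 1336} = \sqrt{2075608} = 2 \sqrt{518902}$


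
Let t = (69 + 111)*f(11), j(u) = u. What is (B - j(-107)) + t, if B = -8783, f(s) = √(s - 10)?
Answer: -8496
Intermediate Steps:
f(s) = √(-10 + s)
t = 180 (t = (69 + 111)*√(-10 + 11) = 180*√1 = 180*1 = 180)
(B - j(-107)) + t = (-8783 - 1*(-107)) + 180 = (-8783 + 107) + 180 = -8676 + 180 = -8496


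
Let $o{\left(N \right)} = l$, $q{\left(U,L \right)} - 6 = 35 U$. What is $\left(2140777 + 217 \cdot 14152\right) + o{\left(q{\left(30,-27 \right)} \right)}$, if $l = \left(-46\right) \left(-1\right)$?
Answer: $5211807$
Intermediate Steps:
$q{\left(U,L \right)} = 6 + 35 U$
$l = 46$
$o{\left(N \right)} = 46$
$\left(2140777 + 217 \cdot 14152\right) + o{\left(q{\left(30,-27 \right)} \right)} = \left(2140777 + 217 \cdot 14152\right) + 46 = \left(2140777 + 3070984\right) + 46 = 5211761 + 46 = 5211807$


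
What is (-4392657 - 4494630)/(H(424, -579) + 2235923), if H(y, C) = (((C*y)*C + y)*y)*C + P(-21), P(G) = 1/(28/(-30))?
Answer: 124422018/488536152407045 ≈ 2.5468e-7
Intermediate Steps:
P(G) = -15/14 (P(G) = 1/(28*(-1/30)) = 1/(-14/15) = -15/14)
H(y, C) = -15/14 + C*y*(y + y*C²) (H(y, C) = (((C*y)*C + y)*y)*C - 15/14 = ((y*C² + y)*y)*C - 15/14 = ((y + y*C²)*y)*C - 15/14 = (y*(y + y*C²))*C - 15/14 = C*y*(y + y*C²) - 15/14 = -15/14 + C*y*(y + y*C²))
(-4392657 - 4494630)/(H(424, -579) + 2235923) = (-4392657 - 4494630)/((-15/14 - 579*424² + (-579)³*424²) + 2235923) = -8887287/((-15/14 - 579*179776 - 194104539*179776) + 2235923) = -8887287/((-15/14 - 104090304 - 34895337603264) + 2235923) = -8887287/(-488536183709967/14 + 2235923) = -8887287/(-488536152407045/14) = -8887287*(-14/488536152407045) = 124422018/488536152407045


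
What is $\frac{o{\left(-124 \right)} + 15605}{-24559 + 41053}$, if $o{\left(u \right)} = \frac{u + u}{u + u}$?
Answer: $\frac{2601}{2749} \approx 0.94616$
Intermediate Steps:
$o{\left(u \right)} = 1$ ($o{\left(u \right)} = \frac{2 u}{2 u} = 2 u \frac{1}{2 u} = 1$)
$\frac{o{\left(-124 \right)} + 15605}{-24559 + 41053} = \frac{1 + 15605}{-24559 + 41053} = \frac{15606}{16494} = 15606 \cdot \frac{1}{16494} = \frac{2601}{2749}$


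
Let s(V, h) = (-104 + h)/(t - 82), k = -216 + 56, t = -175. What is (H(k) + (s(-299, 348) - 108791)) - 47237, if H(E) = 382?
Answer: -40001266/257 ≈ -1.5565e+5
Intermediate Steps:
k = -160
s(V, h) = 104/257 - h/257 (s(V, h) = (-104 + h)/(-175 - 82) = (-104 + h)/(-257) = (-104 + h)*(-1/257) = 104/257 - h/257)
(H(k) + (s(-299, 348) - 108791)) - 47237 = (382 + ((104/257 - 1/257*348) - 108791)) - 47237 = (382 + ((104/257 - 348/257) - 108791)) - 47237 = (382 + (-244/257 - 108791)) - 47237 = (382 - 27959531/257) - 47237 = -27861357/257 - 47237 = -40001266/257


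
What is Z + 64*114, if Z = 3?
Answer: 7299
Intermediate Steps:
Z + 64*114 = 3 + 64*114 = 3 + 7296 = 7299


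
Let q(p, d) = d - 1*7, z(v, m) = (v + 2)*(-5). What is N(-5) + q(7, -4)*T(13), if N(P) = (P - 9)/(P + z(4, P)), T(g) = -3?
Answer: 167/5 ≈ 33.400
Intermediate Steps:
z(v, m) = -10 - 5*v (z(v, m) = (2 + v)*(-5) = -10 - 5*v)
N(P) = (-9 + P)/(-30 + P) (N(P) = (P - 9)/(P + (-10 - 5*4)) = (-9 + P)/(P + (-10 - 20)) = (-9 + P)/(P - 30) = (-9 + P)/(-30 + P))
q(p, d) = -7 + d (q(p, d) = d - 7 = -7 + d)
N(-5) + q(7, -4)*T(13) = (-9 - 5)/(-30 - 5) + (-7 - 4)*(-3) = -14/(-35) - 11*(-3) = -1/35*(-14) + 33 = ⅖ + 33 = 167/5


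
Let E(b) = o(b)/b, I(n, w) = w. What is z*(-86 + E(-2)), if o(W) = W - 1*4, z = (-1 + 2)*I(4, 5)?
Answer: -415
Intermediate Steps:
z = 5 (z = (-1 + 2)*5 = 1*5 = 5)
o(W) = -4 + W (o(W) = W - 4 = -4 + W)
E(b) = (-4 + b)/b
z*(-86 + E(-2)) = 5*(-86 + (-4 - 2)/(-2)) = 5*(-86 - ½*(-6)) = 5*(-86 + 3) = 5*(-83) = -415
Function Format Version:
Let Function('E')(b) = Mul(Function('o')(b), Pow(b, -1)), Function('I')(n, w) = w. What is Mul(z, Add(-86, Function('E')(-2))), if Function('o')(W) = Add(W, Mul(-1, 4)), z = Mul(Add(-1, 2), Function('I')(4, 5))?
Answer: -415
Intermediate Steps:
z = 5 (z = Mul(Add(-1, 2), 5) = Mul(1, 5) = 5)
Function('o')(W) = Add(-4, W) (Function('o')(W) = Add(W, -4) = Add(-4, W))
Function('E')(b) = Mul(Pow(b, -1), Add(-4, b)) (Function('E')(b) = Mul(Add(-4, b), Pow(b, -1)) = Mul(Pow(b, -1), Add(-4, b)))
Mul(z, Add(-86, Function('E')(-2))) = Mul(5, Add(-86, Mul(Pow(-2, -1), Add(-4, -2)))) = Mul(5, Add(-86, Mul(Rational(-1, 2), -6))) = Mul(5, Add(-86, 3)) = Mul(5, -83) = -415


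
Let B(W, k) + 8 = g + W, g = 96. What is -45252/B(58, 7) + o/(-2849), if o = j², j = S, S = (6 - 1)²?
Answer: -64507099/207977 ≈ -310.16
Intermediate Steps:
B(W, k) = 88 + W (B(W, k) = -8 + (96 + W) = 88 + W)
S = 25 (S = 5² = 25)
j = 25
o = 625 (o = 25² = 625)
-45252/B(58, 7) + o/(-2849) = -45252/(88 + 58) + 625/(-2849) = -45252/146 + 625*(-1/2849) = -45252*1/146 - 625/2849 = -22626/73 - 625/2849 = -64507099/207977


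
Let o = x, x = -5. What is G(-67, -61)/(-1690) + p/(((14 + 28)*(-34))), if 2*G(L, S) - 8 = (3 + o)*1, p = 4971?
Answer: -1400879/402220 ≈ -3.4829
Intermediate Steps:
o = -5
G(L, S) = 3 (G(L, S) = 4 + ((3 - 5)*1)/2 = 4 + (-2*1)/2 = 4 + (½)*(-2) = 4 - 1 = 3)
G(-67, -61)/(-1690) + p/(((14 + 28)*(-34))) = 3/(-1690) + 4971/(((14 + 28)*(-34))) = 3*(-1/1690) + 4971/((42*(-34))) = -3/1690 + 4971/(-1428) = -3/1690 + 4971*(-1/1428) = -3/1690 - 1657/476 = -1400879/402220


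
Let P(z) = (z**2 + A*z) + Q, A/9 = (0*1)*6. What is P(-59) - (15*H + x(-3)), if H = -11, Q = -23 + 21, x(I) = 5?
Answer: 3639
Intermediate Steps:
Q = -2
A = 0 (A = 9*((0*1)*6) = 9*(0*6) = 9*0 = 0)
P(z) = -2 + z**2 (P(z) = (z**2 + 0*z) - 2 = (z**2 + 0) - 2 = z**2 - 2 = -2 + z**2)
P(-59) - (15*H + x(-3)) = (-2 + (-59)**2) - (15*(-11) + 5) = (-2 + 3481) - (-165 + 5) = 3479 - 1*(-160) = 3479 + 160 = 3639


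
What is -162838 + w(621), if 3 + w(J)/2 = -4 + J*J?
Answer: 608430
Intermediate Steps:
w(J) = -14 + 2*J² (w(J) = -6 + 2*(-4 + J*J) = -6 + 2*(-4 + J²) = -6 + (-8 + 2*J²) = -14 + 2*J²)
-162838 + w(621) = -162838 + (-14 + 2*621²) = -162838 + (-14 + 2*385641) = -162838 + (-14 + 771282) = -162838 + 771268 = 608430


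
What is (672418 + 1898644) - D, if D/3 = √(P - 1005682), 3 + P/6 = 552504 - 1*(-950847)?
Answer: 2571062 - 3*√8014406 ≈ 2.5626e+6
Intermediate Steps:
P = 9020088 (P = -18 + 6*(552504 - 1*(-950847)) = -18 + 6*(552504 + 950847) = -18 + 6*1503351 = -18 + 9020106 = 9020088)
D = 3*√8014406 (D = 3*√(9020088 - 1005682) = 3*√8014406 ≈ 8492.9)
(672418 + 1898644) - D = (672418 + 1898644) - 3*√8014406 = 2571062 - 3*√8014406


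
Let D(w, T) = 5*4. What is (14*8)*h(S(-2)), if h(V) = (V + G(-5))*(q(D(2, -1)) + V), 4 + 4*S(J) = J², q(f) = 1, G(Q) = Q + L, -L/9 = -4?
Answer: 3472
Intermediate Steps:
L = 36 (L = -9*(-4) = 36)
D(w, T) = 20
G(Q) = 36 + Q (G(Q) = Q + 36 = 36 + Q)
S(J) = -1 + J²/4
h(V) = (1 + V)*(31 + V) (h(V) = (V + (36 - 5))*(1 + V) = (V + 31)*(1 + V) = (31 + V)*(1 + V) = (1 + V)*(31 + V))
(14*8)*h(S(-2)) = (14*8)*(31 + (-1 + (¼)*(-2)²)² + 32*(-1 + (¼)*(-2)²)) = 112*(31 + (-1 + (¼)*4)² + 32*(-1 + (¼)*4)) = 112*(31 + (-1 + 1)² + 32*(-1 + 1)) = 112*(31 + 0² + 32*0) = 112*(31 + 0 + 0) = 112*31 = 3472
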